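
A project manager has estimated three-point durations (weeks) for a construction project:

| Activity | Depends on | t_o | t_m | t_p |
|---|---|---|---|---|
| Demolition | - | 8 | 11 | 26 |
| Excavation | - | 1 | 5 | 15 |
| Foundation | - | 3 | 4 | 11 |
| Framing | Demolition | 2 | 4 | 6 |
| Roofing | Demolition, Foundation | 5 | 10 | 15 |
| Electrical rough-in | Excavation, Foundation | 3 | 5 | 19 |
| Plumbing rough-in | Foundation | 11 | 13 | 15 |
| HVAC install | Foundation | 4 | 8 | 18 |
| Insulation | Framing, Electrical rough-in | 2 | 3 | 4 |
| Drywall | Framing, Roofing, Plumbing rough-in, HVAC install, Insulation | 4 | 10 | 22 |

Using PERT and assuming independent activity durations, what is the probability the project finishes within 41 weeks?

te_Demolition = (8 + 4·11 + 26)/6 = 78/6 = 13; σ²_Demolition = ((26−8)/6)² = 9.000
te_Excavation = (1 + 4·5 + 15)/6 = 36/6 = 6; σ²_Excavation = ((15−1)/6)² = 5.444
te_Foundation = (3 + 4·4 + 11)/6 = 30/6 = 5; σ²_Foundation = ((11−3)/6)² = 1.778
te_Framing = (2 + 4·4 + 6)/6 = 24/6 = 4; σ²_Framing = ((6−2)/6)² = 0.444
te_Roofing = (5 + 4·10 + 15)/6 = 60/6 = 10; σ²_Roofing = ((15−5)/6)² = 2.778
te_Electrical rough-in = (3 + 4·5 + 19)/6 = 42/6 = 7; σ²_Electrical rough-in = ((19−3)/6)² = 7.111
te_Plumbing rough-in = (11 + 4·13 + 15)/6 = 78/6 = 13; σ²_Plumbing rough-in = ((15−11)/6)² = 0.444
te_HVAC install = (4 + 4·8 + 18)/6 = 54/6 = 9; σ²_HVAC install = ((18−4)/6)² = 5.444
te_Insulation = (2 + 4·3 + 4)/6 = 18/6 = 3; σ²_Insulation = ((4−2)/6)² = 0.111
te_Drywall = (4 + 4·10 + 22)/6 = 66/6 = 11; σ²_Drywall = ((22−4)/6)² = 9.000

Forward pass:
ES_Demolition = 0; EF_Demolition = 13
ES_Excavation = 0; EF_Excavation = 6
ES_Foundation = 0; EF_Foundation = 5
ES_Framing = 13; EF_Framing = 13+4 = 17
ES_Roofing = max(EF_Demolition=13, EF_Foundation=5) = 13; EF_Roofing = 13+10 = 23
ES_Electrical rough-in = max(EF_Excavation=6, EF_Foundation=5) = 6; EF_Electrical rough-in = 6+7 = 13
ES_Plumbing rough-in = 5; EF_Plumbing rough-in = 5+13 = 18
ES_HVAC install = 5; EF_HVAC install = 5+9 = 14
ES_Insulation = max(EF_Framing=17, EF_Electrical rough-in=13) = 17; EF_Insulation = 17+3 = 20
ES_Drywall = max(EF_Framing=17, EF_Roofing=23, EF_Plumbing rough-in=18, EF_HVAC install=14, EF_Insulation=20) = 23; EF_Drywall = 23+11 = 34
Expected project duration μ = 34 weeks. Critical path: Demolition → Roofing → Drywall.

Variance along critical path = 9.000 + 2.778 + 9.000 = 20.778; σ = √20.778 = 4.558 weeks.
Z = (41 − 34) / 4.558 = 1.536
P(T ≤ 41) = Φ(1.536) ≈ 0.938

0.938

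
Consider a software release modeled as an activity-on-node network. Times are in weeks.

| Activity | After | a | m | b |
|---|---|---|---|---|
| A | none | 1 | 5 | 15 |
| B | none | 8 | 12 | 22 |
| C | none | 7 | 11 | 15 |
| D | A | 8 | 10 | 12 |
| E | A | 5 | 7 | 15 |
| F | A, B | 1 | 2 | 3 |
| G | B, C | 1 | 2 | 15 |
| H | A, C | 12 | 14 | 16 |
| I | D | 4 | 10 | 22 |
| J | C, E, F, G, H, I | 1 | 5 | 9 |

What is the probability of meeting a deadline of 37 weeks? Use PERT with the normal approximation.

te_A = (1 + 4·5 + 15)/6 = 36/6 = 6; σ²_A = ((15−1)/6)² = 5.444
te_B = (8 + 4·12 + 22)/6 = 78/6 = 13; σ²_B = ((22−8)/6)² = 5.444
te_C = (7 + 4·11 + 15)/6 = 66/6 = 11; σ²_C = ((15−7)/6)² = 1.778
te_D = (8 + 4·10 + 12)/6 = 60/6 = 10; σ²_D = ((12−8)/6)² = 0.444
te_E = (5 + 4·7 + 15)/6 = 48/6 = 8; σ²_E = ((15−5)/6)² = 2.778
te_F = (1 + 4·2 + 3)/6 = 12/6 = 2; σ²_F = ((3−1)/6)² = 0.111
te_G = (1 + 4·2 + 15)/6 = 24/6 = 4; σ²_G = ((15−1)/6)² = 5.444
te_H = (12 + 4·14 + 16)/6 = 84/6 = 14; σ²_H = ((16−12)/6)² = 0.444
te_I = (4 + 4·10 + 22)/6 = 66/6 = 11; σ²_I = ((22−4)/6)² = 9.000
te_J = (1 + 4·5 + 9)/6 = 30/6 = 5; σ²_J = ((9−1)/6)² = 1.778

Forward pass:
ES_A = 0; EF_A = 6
ES_B = 0; EF_B = 13
ES_C = 0; EF_C = 11
ES_D = 6; EF_D = 6+10 = 16
ES_E = 6; EF_E = 6+8 = 14
ES_F = max(EF_A=6, EF_B=13) = 13; EF_F = 13+2 = 15
ES_G = max(EF_B=13, EF_C=11) = 13; EF_G = 13+4 = 17
ES_H = max(EF_A=6, EF_C=11) = 11; EF_H = 11+14 = 25
ES_I = 16; EF_I = 16+11 = 27
ES_J = max(EF_C=11, EF_E=14, EF_F=15, EF_G=17, EF_H=25, EF_I=27) = 27; EF_J = 27+5 = 32
Expected project duration μ = 32 weeks. Critical path: A → D → I → J.

Variance along critical path = 5.444 + 0.444 + 9.000 + 1.778 = 16.667; σ = √16.667 = 4.082 weeks.
Z = (37 − 32) / 4.082 = 1.225
P(T ≤ 37) = Φ(1.225) ≈ 0.890

0.890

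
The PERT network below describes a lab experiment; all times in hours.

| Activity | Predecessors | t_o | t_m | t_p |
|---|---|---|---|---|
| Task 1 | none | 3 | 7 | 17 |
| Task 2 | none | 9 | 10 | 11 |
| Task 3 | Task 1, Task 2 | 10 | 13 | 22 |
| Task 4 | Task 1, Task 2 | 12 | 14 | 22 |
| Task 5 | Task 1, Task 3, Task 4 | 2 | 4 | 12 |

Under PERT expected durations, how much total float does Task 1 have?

2 hours

te_Task 1 = (3 + 4·7 + 17)/6 = 48/6 = 8
te_Task 2 = (9 + 4·10 + 11)/6 = 60/6 = 10
te_Task 3 = (10 + 4·13 + 22)/6 = 84/6 = 14
te_Task 4 = (12 + 4·14 + 22)/6 = 90/6 = 15
te_Task 5 = (2 + 4·4 + 12)/6 = 30/6 = 5

Forward pass:
ES_Task 1 = 0; EF_Task 1 = 8
ES_Task 2 = 0; EF_Task 2 = 10
ES_Task 3 = max(EF_Task 1=8, EF_Task 2=10) = 10; EF_Task 3 = 10+14 = 24
ES_Task 4 = max(EF_Task 1=8, EF_Task 2=10) = 10; EF_Task 4 = 10+15 = 25
ES_Task 5 = max(EF_Task 1=8, EF_Task 3=24, EF_Task 4=25) = 25; EF_Task 5 = 25+5 = 30
Expected project duration μ = 30 hours. Critical path: Task 2 → Task 4 → Task 5.

Backward pass:
LF_Task 5 = 30; LS_Task 5 = 30−5 = 25
LF_Task 4 = LS_Task 5 = 25; LS_Task 4 = 25−15 = 10
LF_Task 3 = LS_Task 5 = 25; LS_Task 3 = 25−14 = 11
LF_Task 2 = min(LS_Task 3=11, LS_Task 4=10) = 10; LS_Task 2 = 10−10 = 0
LF_Task 1 = min(LS_Task 3=11, LS_Task 4=10, LS_Task 5=25) = 10; LS_Task 1 = 10−8 = 2
Slack_Task 1 = LS_Task 1 − ES_Task 1 = 2 − 0 = 2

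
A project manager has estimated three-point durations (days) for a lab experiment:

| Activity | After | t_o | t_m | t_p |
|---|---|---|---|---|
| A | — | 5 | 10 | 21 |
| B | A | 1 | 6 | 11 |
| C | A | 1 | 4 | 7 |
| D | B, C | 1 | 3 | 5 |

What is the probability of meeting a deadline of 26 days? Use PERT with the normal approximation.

te_A = (5 + 4·10 + 21)/6 = 66/6 = 11; σ²_A = ((21−5)/6)² = 7.111
te_B = (1 + 4·6 + 11)/6 = 36/6 = 6; σ²_B = ((11−1)/6)² = 2.778
te_C = (1 + 4·4 + 7)/6 = 24/6 = 4; σ²_C = ((7−1)/6)² = 1.000
te_D = (1 + 4·3 + 5)/6 = 18/6 = 3; σ²_D = ((5−1)/6)² = 0.444

Forward pass:
ES_A = 0; EF_A = 11
ES_B = 11; EF_B = 11+6 = 17
ES_C = 11; EF_C = 11+4 = 15
ES_D = max(EF_B=17, EF_C=15) = 17; EF_D = 17+3 = 20
Expected project duration μ = 20 days. Critical path: A → B → D.

Variance along critical path = 7.111 + 2.778 + 0.444 = 10.333; σ = √10.333 = 3.215 days.
Z = (26 − 20) / 3.215 = 1.867
P(T ≤ 26) = Φ(1.867) ≈ 0.969

0.969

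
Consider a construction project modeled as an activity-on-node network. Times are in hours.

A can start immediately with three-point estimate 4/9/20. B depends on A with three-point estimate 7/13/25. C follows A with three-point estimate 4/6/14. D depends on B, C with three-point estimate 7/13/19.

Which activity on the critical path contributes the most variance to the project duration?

te_A = (4 + 4·9 + 20)/6 = 60/6 = 10; σ²_A = ((20−4)/6)² = 7.111
te_B = (7 + 4·13 + 25)/6 = 84/6 = 14; σ²_B = ((25−7)/6)² = 9.000
te_C = (4 + 4·6 + 14)/6 = 42/6 = 7; σ²_C = ((14−4)/6)² = 2.778
te_D = (7 + 4·13 + 19)/6 = 78/6 = 13; σ²_D = ((19−7)/6)² = 4.000

Forward pass:
ES_A = 0; EF_A = 10
ES_B = 10; EF_B = 10+14 = 24
ES_C = 10; EF_C = 10+7 = 17
ES_D = max(EF_B=24, EF_C=17) = 24; EF_D = 24+13 = 37
Expected project duration μ = 37 hours. Critical path: A → B → D.

Variances on critical path: σ²_A=7.111, σ²_B=9.000, σ²_D=4.000.
Largest is σ²_B = 9.000.

B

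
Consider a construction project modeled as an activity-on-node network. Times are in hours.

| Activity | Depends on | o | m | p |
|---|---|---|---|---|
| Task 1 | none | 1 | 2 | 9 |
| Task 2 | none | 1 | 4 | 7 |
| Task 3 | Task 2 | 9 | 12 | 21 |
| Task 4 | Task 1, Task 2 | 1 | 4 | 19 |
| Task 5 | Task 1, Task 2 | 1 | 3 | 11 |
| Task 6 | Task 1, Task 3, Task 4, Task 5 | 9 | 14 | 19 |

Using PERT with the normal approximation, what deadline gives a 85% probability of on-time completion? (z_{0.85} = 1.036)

te_Task 1 = (1 + 4·2 + 9)/6 = 18/6 = 3; σ²_Task 1 = ((9−1)/6)² = 1.778
te_Task 2 = (1 + 4·4 + 7)/6 = 24/6 = 4; σ²_Task 2 = ((7−1)/6)² = 1.000
te_Task 3 = (9 + 4·12 + 21)/6 = 78/6 = 13; σ²_Task 3 = ((21−9)/6)² = 4.000
te_Task 4 = (1 + 4·4 + 19)/6 = 36/6 = 6; σ²_Task 4 = ((19−1)/6)² = 9.000
te_Task 5 = (1 + 4·3 + 11)/6 = 24/6 = 4; σ²_Task 5 = ((11−1)/6)² = 2.778
te_Task 6 = (9 + 4·14 + 19)/6 = 84/6 = 14; σ²_Task 6 = ((19−9)/6)² = 2.778

Forward pass:
ES_Task 1 = 0; EF_Task 1 = 3
ES_Task 2 = 0; EF_Task 2 = 4
ES_Task 3 = 4; EF_Task 3 = 4+13 = 17
ES_Task 4 = max(EF_Task 1=3, EF_Task 2=4) = 4; EF_Task 4 = 4+6 = 10
ES_Task 5 = max(EF_Task 1=3, EF_Task 2=4) = 4; EF_Task 5 = 4+4 = 8
ES_Task 6 = max(EF_Task 1=3, EF_Task 3=17, EF_Task 4=10, EF_Task 5=8) = 17; EF_Task 6 = 17+14 = 31
Expected project duration μ = 31 hours. Critical path: Task 2 → Task 3 → Task 6.

Variance along critical path = 1.000 + 4.000 + 2.778 = 7.778; σ = 2.789 hours.
D = μ + z·σ = 31 + 1.036·2.789 = 33.9 hours

33.9 hours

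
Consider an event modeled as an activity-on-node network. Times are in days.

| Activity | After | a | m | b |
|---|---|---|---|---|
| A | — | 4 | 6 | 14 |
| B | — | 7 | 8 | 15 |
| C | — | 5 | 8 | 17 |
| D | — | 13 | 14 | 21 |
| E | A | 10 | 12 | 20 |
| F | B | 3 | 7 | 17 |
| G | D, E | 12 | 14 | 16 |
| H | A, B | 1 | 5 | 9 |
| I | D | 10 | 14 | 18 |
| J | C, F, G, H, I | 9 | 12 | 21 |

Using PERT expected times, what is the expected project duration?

te_A = (4 + 4·6 + 14)/6 = 42/6 = 7
te_B = (7 + 4·8 + 15)/6 = 54/6 = 9
te_C = (5 + 4·8 + 17)/6 = 54/6 = 9
te_D = (13 + 4·14 + 21)/6 = 90/6 = 15
te_E = (10 + 4·12 + 20)/6 = 78/6 = 13
te_F = (3 + 4·7 + 17)/6 = 48/6 = 8
te_G = (12 + 4·14 + 16)/6 = 84/6 = 14
te_H = (1 + 4·5 + 9)/6 = 30/6 = 5
te_I = (10 + 4·14 + 18)/6 = 84/6 = 14
te_J = (9 + 4·12 + 21)/6 = 78/6 = 13

Forward pass:
ES_A = 0; EF_A = 7
ES_B = 0; EF_B = 9
ES_C = 0; EF_C = 9
ES_D = 0; EF_D = 15
ES_E = 7; EF_E = 7+13 = 20
ES_F = 9; EF_F = 9+8 = 17
ES_G = max(EF_D=15, EF_E=20) = 20; EF_G = 20+14 = 34
ES_H = max(EF_A=7, EF_B=9) = 9; EF_H = 9+5 = 14
ES_I = 15; EF_I = 15+14 = 29
ES_J = max(EF_C=9, EF_F=17, EF_G=34, EF_H=14, EF_I=29) = 34; EF_J = 34+13 = 47
Expected project duration μ = 47 days. Critical path: A → E → G → J.

47 days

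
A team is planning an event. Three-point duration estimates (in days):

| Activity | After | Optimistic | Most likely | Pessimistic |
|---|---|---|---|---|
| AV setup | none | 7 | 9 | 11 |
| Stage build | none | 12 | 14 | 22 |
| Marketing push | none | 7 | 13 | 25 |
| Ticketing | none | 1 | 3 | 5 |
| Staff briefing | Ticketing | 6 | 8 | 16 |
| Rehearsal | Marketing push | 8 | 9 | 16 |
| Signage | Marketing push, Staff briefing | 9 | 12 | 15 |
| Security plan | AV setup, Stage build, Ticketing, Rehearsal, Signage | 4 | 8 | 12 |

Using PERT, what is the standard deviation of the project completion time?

te_AV setup = (7 + 4·9 + 11)/6 = 54/6 = 9; σ²_AV setup = ((11−7)/6)² = 0.444
te_Stage build = (12 + 4·14 + 22)/6 = 90/6 = 15; σ²_Stage build = ((22−12)/6)² = 2.778
te_Marketing push = (7 + 4·13 + 25)/6 = 84/6 = 14; σ²_Marketing push = ((25−7)/6)² = 9.000
te_Ticketing = (1 + 4·3 + 5)/6 = 18/6 = 3; σ²_Ticketing = ((5−1)/6)² = 0.444
te_Staff briefing = (6 + 4·8 + 16)/6 = 54/6 = 9; σ²_Staff briefing = ((16−6)/6)² = 2.778
te_Rehearsal = (8 + 4·9 + 16)/6 = 60/6 = 10; σ²_Rehearsal = ((16−8)/6)² = 1.778
te_Signage = (9 + 4·12 + 15)/6 = 72/6 = 12; σ²_Signage = ((15−9)/6)² = 1.000
te_Security plan = (4 + 4·8 + 12)/6 = 48/6 = 8; σ²_Security plan = ((12−4)/6)² = 1.778

Forward pass:
ES_AV setup = 0; EF_AV setup = 9
ES_Stage build = 0; EF_Stage build = 15
ES_Marketing push = 0; EF_Marketing push = 14
ES_Ticketing = 0; EF_Ticketing = 3
ES_Staff briefing = 3; EF_Staff briefing = 3+9 = 12
ES_Rehearsal = 14; EF_Rehearsal = 14+10 = 24
ES_Signage = max(EF_Marketing push=14, EF_Staff briefing=12) = 14; EF_Signage = 14+12 = 26
ES_Security plan = max(EF_AV setup=9, EF_Stage build=15, EF_Ticketing=3, EF_Rehearsal=24, EF_Signage=26) = 26; EF_Security plan = 26+8 = 34
Expected project duration μ = 34 days. Critical path: Marketing push → Signage → Security plan.

Variance along critical path = 9.000 + 1.000 + 1.778 = 11.778
σ = √11.778 = 3.432 days

3.43 days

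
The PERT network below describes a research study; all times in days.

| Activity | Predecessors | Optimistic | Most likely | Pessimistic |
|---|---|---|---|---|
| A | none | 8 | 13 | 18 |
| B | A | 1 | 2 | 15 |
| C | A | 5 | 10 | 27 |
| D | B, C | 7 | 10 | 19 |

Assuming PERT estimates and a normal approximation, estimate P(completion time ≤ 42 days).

0.909

te_A = (8 + 4·13 + 18)/6 = 78/6 = 13; σ²_A = ((18−8)/6)² = 2.778
te_B = (1 + 4·2 + 15)/6 = 24/6 = 4; σ²_B = ((15−1)/6)² = 5.444
te_C = (5 + 4·10 + 27)/6 = 72/6 = 12; σ²_C = ((27−5)/6)² = 13.444
te_D = (7 + 4·10 + 19)/6 = 66/6 = 11; σ²_D = ((19−7)/6)² = 4.000

Forward pass:
ES_A = 0; EF_A = 13
ES_B = 13; EF_B = 13+4 = 17
ES_C = 13; EF_C = 13+12 = 25
ES_D = max(EF_B=17, EF_C=25) = 25; EF_D = 25+11 = 36
Expected project duration μ = 36 days. Critical path: A → C → D.

Variance along critical path = 2.778 + 13.444 + 4.000 = 20.222; σ = √20.222 = 4.497 days.
Z = (42 − 36) / 4.497 = 1.334
P(T ≤ 42) = Φ(1.334) ≈ 0.909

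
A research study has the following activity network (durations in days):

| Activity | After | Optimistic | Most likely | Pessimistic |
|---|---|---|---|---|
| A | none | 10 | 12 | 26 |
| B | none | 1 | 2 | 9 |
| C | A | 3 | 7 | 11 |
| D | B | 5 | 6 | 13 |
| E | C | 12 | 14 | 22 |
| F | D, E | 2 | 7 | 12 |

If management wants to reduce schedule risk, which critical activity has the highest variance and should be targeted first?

A

te_A = (10 + 4·12 + 26)/6 = 84/6 = 14; σ²_A = ((26−10)/6)² = 7.111
te_B = (1 + 4·2 + 9)/6 = 18/6 = 3; σ²_B = ((9−1)/6)² = 1.778
te_C = (3 + 4·7 + 11)/6 = 42/6 = 7; σ²_C = ((11−3)/6)² = 1.778
te_D = (5 + 4·6 + 13)/6 = 42/6 = 7; σ²_D = ((13−5)/6)² = 1.778
te_E = (12 + 4·14 + 22)/6 = 90/6 = 15; σ²_E = ((22−12)/6)² = 2.778
te_F = (2 + 4·7 + 12)/6 = 42/6 = 7; σ²_F = ((12−2)/6)² = 2.778

Forward pass:
ES_A = 0; EF_A = 14
ES_B = 0; EF_B = 3
ES_C = 14; EF_C = 14+7 = 21
ES_D = 3; EF_D = 3+7 = 10
ES_E = 21; EF_E = 21+15 = 36
ES_F = max(EF_D=10, EF_E=36) = 36; EF_F = 36+7 = 43
Expected project duration μ = 43 days. Critical path: A → C → E → F.

Variances on critical path: σ²_A=7.111, σ²_C=1.778, σ²_E=2.778, σ²_F=2.778.
Largest is σ²_A = 7.111.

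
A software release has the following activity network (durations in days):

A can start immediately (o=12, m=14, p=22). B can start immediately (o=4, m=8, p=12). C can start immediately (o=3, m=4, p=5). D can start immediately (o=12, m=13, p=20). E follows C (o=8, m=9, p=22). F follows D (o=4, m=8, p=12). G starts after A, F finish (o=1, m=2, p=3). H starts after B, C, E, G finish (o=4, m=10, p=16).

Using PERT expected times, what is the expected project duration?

te_A = (12 + 4·14 + 22)/6 = 90/6 = 15
te_B = (4 + 4·8 + 12)/6 = 48/6 = 8
te_C = (3 + 4·4 + 5)/6 = 24/6 = 4
te_D = (12 + 4·13 + 20)/6 = 84/6 = 14
te_E = (8 + 4·9 + 22)/6 = 66/6 = 11
te_F = (4 + 4·8 + 12)/6 = 48/6 = 8
te_G = (1 + 4·2 + 3)/6 = 12/6 = 2
te_H = (4 + 4·10 + 16)/6 = 60/6 = 10

Forward pass:
ES_A = 0; EF_A = 15
ES_B = 0; EF_B = 8
ES_C = 0; EF_C = 4
ES_D = 0; EF_D = 14
ES_E = 4; EF_E = 4+11 = 15
ES_F = 14; EF_F = 14+8 = 22
ES_G = max(EF_A=15, EF_F=22) = 22; EF_G = 22+2 = 24
ES_H = max(EF_B=8, EF_C=4, EF_E=15, EF_G=24) = 24; EF_H = 24+10 = 34
Expected project duration μ = 34 days. Critical path: D → F → G → H.

34 days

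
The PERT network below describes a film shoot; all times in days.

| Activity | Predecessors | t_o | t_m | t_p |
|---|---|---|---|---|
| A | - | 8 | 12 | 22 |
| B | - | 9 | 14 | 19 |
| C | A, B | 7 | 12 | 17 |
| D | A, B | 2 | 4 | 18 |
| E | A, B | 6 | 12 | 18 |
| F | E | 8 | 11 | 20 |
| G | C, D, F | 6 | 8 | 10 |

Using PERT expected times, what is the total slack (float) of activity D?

18 days

te_A = (8 + 4·12 + 22)/6 = 78/6 = 13
te_B = (9 + 4·14 + 19)/6 = 84/6 = 14
te_C = (7 + 4·12 + 17)/6 = 72/6 = 12
te_D = (2 + 4·4 + 18)/6 = 36/6 = 6
te_E = (6 + 4·12 + 18)/6 = 72/6 = 12
te_F = (8 + 4·11 + 20)/6 = 72/6 = 12
te_G = (6 + 4·8 + 10)/6 = 48/6 = 8

Forward pass:
ES_A = 0; EF_A = 13
ES_B = 0; EF_B = 14
ES_C = max(EF_A=13, EF_B=14) = 14; EF_C = 14+12 = 26
ES_D = max(EF_A=13, EF_B=14) = 14; EF_D = 14+6 = 20
ES_E = max(EF_A=13, EF_B=14) = 14; EF_E = 14+12 = 26
ES_F = 26; EF_F = 26+12 = 38
ES_G = max(EF_C=26, EF_D=20, EF_F=38) = 38; EF_G = 38+8 = 46
Expected project duration μ = 46 days. Critical path: B → E → F → G.

Backward pass:
LF_G = 46; LS_G = 46−8 = 38
LF_F = LS_G = 38; LS_F = 38−12 = 26
LF_E = LS_F = 26; LS_E = 26−12 = 14
LF_D = LS_G = 38; LS_D = 38−6 = 32
LF_C = LS_G = 38; LS_C = 38−12 = 26
LF_B = min(LS_C=26, LS_D=32, LS_E=14) = 14; LS_B = 14−14 = 0
LF_A = min(LS_C=26, LS_D=32, LS_E=14) = 14; LS_A = 14−13 = 1
Slack_D = LS_D − ES_D = 32 − 14 = 18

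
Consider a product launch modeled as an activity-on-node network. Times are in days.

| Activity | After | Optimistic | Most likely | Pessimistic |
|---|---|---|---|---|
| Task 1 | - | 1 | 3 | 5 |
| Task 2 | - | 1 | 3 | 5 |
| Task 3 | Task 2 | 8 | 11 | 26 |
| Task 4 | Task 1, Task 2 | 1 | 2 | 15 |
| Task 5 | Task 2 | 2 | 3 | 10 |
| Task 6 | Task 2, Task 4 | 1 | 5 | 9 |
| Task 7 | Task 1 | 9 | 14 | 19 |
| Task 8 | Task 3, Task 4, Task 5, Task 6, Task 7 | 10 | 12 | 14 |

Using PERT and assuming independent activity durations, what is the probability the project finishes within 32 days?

0.941

te_Task 1 = (1 + 4·3 + 5)/6 = 18/6 = 3; σ²_Task 1 = ((5−1)/6)² = 0.444
te_Task 2 = (1 + 4·3 + 5)/6 = 18/6 = 3; σ²_Task 2 = ((5−1)/6)² = 0.444
te_Task 3 = (8 + 4·11 + 26)/6 = 78/6 = 13; σ²_Task 3 = ((26−8)/6)² = 9.000
te_Task 4 = (1 + 4·2 + 15)/6 = 24/6 = 4; σ²_Task 4 = ((15−1)/6)² = 5.444
te_Task 5 = (2 + 4·3 + 10)/6 = 24/6 = 4; σ²_Task 5 = ((10−2)/6)² = 1.778
te_Task 6 = (1 + 4·5 + 9)/6 = 30/6 = 5; σ²_Task 6 = ((9−1)/6)² = 1.778
te_Task 7 = (9 + 4·14 + 19)/6 = 84/6 = 14; σ²_Task 7 = ((19−9)/6)² = 2.778
te_Task 8 = (10 + 4·12 + 14)/6 = 72/6 = 12; σ²_Task 8 = ((14−10)/6)² = 0.444

Forward pass:
ES_Task 1 = 0; EF_Task 1 = 3
ES_Task 2 = 0; EF_Task 2 = 3
ES_Task 3 = 3; EF_Task 3 = 3+13 = 16
ES_Task 4 = max(EF_Task 1=3, EF_Task 2=3) = 3; EF_Task 4 = 3+4 = 7
ES_Task 5 = 3; EF_Task 5 = 3+4 = 7
ES_Task 6 = max(EF_Task 2=3, EF_Task 4=7) = 7; EF_Task 6 = 7+5 = 12
ES_Task 7 = 3; EF_Task 7 = 3+14 = 17
ES_Task 8 = max(EF_Task 3=16, EF_Task 4=7, EF_Task 5=7, EF_Task 6=12, EF_Task 7=17) = 17; EF_Task 8 = 17+12 = 29
Expected project duration μ = 29 days. Critical path: Task 1 → Task 7 → Task 8.

Variance along critical path = 0.444 + 2.778 + 0.444 = 3.667; σ = √3.667 = 1.915 days.
Z = (32 − 29) / 1.915 = 1.567
P(T ≤ 32) = Φ(1.567) ≈ 0.941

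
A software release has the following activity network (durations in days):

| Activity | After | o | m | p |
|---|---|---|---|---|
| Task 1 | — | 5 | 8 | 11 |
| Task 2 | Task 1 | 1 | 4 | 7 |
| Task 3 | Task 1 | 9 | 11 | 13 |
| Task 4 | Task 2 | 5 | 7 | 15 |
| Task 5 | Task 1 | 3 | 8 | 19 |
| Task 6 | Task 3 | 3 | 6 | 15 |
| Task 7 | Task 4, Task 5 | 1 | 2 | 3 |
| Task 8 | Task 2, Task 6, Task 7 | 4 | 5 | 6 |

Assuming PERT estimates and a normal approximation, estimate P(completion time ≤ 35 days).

te_Task 1 = (5 + 4·8 + 11)/6 = 48/6 = 8; σ²_Task 1 = ((11−5)/6)² = 1.000
te_Task 2 = (1 + 4·4 + 7)/6 = 24/6 = 4; σ²_Task 2 = ((7−1)/6)² = 1.000
te_Task 3 = (9 + 4·11 + 13)/6 = 66/6 = 11; σ²_Task 3 = ((13−9)/6)² = 0.444
te_Task 4 = (5 + 4·7 + 15)/6 = 48/6 = 8; σ²_Task 4 = ((15−5)/6)² = 2.778
te_Task 5 = (3 + 4·8 + 19)/6 = 54/6 = 9; σ²_Task 5 = ((19−3)/6)² = 7.111
te_Task 6 = (3 + 4·6 + 15)/6 = 42/6 = 7; σ²_Task 6 = ((15−3)/6)² = 4.000
te_Task 7 = (1 + 4·2 + 3)/6 = 12/6 = 2; σ²_Task 7 = ((3−1)/6)² = 0.111
te_Task 8 = (4 + 4·5 + 6)/6 = 30/6 = 5; σ²_Task 8 = ((6−4)/6)² = 0.111

Forward pass:
ES_Task 1 = 0; EF_Task 1 = 8
ES_Task 2 = 8; EF_Task 2 = 8+4 = 12
ES_Task 3 = 8; EF_Task 3 = 8+11 = 19
ES_Task 4 = 12; EF_Task 4 = 12+8 = 20
ES_Task 5 = 8; EF_Task 5 = 8+9 = 17
ES_Task 6 = 19; EF_Task 6 = 19+7 = 26
ES_Task 7 = max(EF_Task 4=20, EF_Task 5=17) = 20; EF_Task 7 = 20+2 = 22
ES_Task 8 = max(EF_Task 2=12, EF_Task 6=26, EF_Task 7=22) = 26; EF_Task 8 = 26+5 = 31
Expected project duration μ = 31 days. Critical path: Task 1 → Task 3 → Task 6 → Task 8.

Variance along critical path = 1.000 + 0.444 + 4.000 + 0.111 = 5.556; σ = √5.556 = 2.357 days.
Z = (35 − 31) / 2.357 = 1.697
P(T ≤ 35) = Φ(1.697) ≈ 0.955

0.955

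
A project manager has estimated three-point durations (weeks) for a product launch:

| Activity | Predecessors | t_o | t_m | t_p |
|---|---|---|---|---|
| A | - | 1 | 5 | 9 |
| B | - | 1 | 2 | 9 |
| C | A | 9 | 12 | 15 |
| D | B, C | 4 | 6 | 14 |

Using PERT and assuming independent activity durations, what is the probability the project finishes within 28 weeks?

0.955

te_A = (1 + 4·5 + 9)/6 = 30/6 = 5; σ²_A = ((9−1)/6)² = 1.778
te_B = (1 + 4·2 + 9)/6 = 18/6 = 3; σ²_B = ((9−1)/6)² = 1.778
te_C = (9 + 4·12 + 15)/6 = 72/6 = 12; σ²_C = ((15−9)/6)² = 1.000
te_D = (4 + 4·6 + 14)/6 = 42/6 = 7; σ²_D = ((14−4)/6)² = 2.778

Forward pass:
ES_A = 0; EF_A = 5
ES_B = 0; EF_B = 3
ES_C = 5; EF_C = 5+12 = 17
ES_D = max(EF_B=3, EF_C=17) = 17; EF_D = 17+7 = 24
Expected project duration μ = 24 weeks. Critical path: A → C → D.

Variance along critical path = 1.778 + 1.000 + 2.778 = 5.556; σ = √5.556 = 2.357 weeks.
Z = (28 − 24) / 2.357 = 1.697
P(T ≤ 28) = Φ(1.697) ≈ 0.955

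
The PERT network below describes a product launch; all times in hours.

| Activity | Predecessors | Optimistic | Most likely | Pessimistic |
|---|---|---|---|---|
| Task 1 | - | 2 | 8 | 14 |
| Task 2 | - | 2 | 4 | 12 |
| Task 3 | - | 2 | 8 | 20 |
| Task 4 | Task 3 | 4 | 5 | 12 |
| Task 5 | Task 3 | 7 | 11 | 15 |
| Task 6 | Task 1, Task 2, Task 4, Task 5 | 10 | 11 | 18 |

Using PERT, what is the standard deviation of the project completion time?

te_Task 1 = (2 + 4·8 + 14)/6 = 48/6 = 8; σ²_Task 1 = ((14−2)/6)² = 4.000
te_Task 2 = (2 + 4·4 + 12)/6 = 30/6 = 5; σ²_Task 2 = ((12−2)/6)² = 2.778
te_Task 3 = (2 + 4·8 + 20)/6 = 54/6 = 9; σ²_Task 3 = ((20−2)/6)² = 9.000
te_Task 4 = (4 + 4·5 + 12)/6 = 36/6 = 6; σ²_Task 4 = ((12−4)/6)² = 1.778
te_Task 5 = (7 + 4·11 + 15)/6 = 66/6 = 11; σ²_Task 5 = ((15−7)/6)² = 1.778
te_Task 6 = (10 + 4·11 + 18)/6 = 72/6 = 12; σ²_Task 6 = ((18−10)/6)² = 1.778

Forward pass:
ES_Task 1 = 0; EF_Task 1 = 8
ES_Task 2 = 0; EF_Task 2 = 5
ES_Task 3 = 0; EF_Task 3 = 9
ES_Task 4 = 9; EF_Task 4 = 9+6 = 15
ES_Task 5 = 9; EF_Task 5 = 9+11 = 20
ES_Task 6 = max(EF_Task 1=8, EF_Task 2=5, EF_Task 4=15, EF_Task 5=20) = 20; EF_Task 6 = 20+12 = 32
Expected project duration μ = 32 hours. Critical path: Task 3 → Task 5 → Task 6.

Variance along critical path = 9.000 + 1.778 + 1.778 = 12.556
σ = √12.556 = 3.543 hours

3.54 hours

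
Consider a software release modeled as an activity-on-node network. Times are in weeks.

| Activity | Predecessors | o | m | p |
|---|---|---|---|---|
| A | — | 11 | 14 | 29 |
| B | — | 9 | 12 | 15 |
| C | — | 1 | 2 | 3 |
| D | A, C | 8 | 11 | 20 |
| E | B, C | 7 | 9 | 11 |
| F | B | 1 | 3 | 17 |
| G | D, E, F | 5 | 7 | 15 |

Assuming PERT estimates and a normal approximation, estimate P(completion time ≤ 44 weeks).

0.978

te_A = (11 + 4·14 + 29)/6 = 96/6 = 16; σ²_A = ((29−11)/6)² = 9.000
te_B = (9 + 4·12 + 15)/6 = 72/6 = 12; σ²_B = ((15−9)/6)² = 1.000
te_C = (1 + 4·2 + 3)/6 = 12/6 = 2; σ²_C = ((3−1)/6)² = 0.111
te_D = (8 + 4·11 + 20)/6 = 72/6 = 12; σ²_D = ((20−8)/6)² = 4.000
te_E = (7 + 4·9 + 11)/6 = 54/6 = 9; σ²_E = ((11−7)/6)² = 0.444
te_F = (1 + 4·3 + 17)/6 = 30/6 = 5; σ²_F = ((17−1)/6)² = 7.111
te_G = (5 + 4·7 + 15)/6 = 48/6 = 8; σ²_G = ((15−5)/6)² = 2.778

Forward pass:
ES_A = 0; EF_A = 16
ES_B = 0; EF_B = 12
ES_C = 0; EF_C = 2
ES_D = max(EF_A=16, EF_C=2) = 16; EF_D = 16+12 = 28
ES_E = max(EF_B=12, EF_C=2) = 12; EF_E = 12+9 = 21
ES_F = 12; EF_F = 12+5 = 17
ES_G = max(EF_D=28, EF_E=21, EF_F=17) = 28; EF_G = 28+8 = 36
Expected project duration μ = 36 weeks. Critical path: A → D → G.

Variance along critical path = 9.000 + 4.000 + 2.778 = 15.778; σ = √15.778 = 3.972 weeks.
Z = (44 − 36) / 3.972 = 2.014
P(T ≤ 44) = Φ(2.014) ≈ 0.978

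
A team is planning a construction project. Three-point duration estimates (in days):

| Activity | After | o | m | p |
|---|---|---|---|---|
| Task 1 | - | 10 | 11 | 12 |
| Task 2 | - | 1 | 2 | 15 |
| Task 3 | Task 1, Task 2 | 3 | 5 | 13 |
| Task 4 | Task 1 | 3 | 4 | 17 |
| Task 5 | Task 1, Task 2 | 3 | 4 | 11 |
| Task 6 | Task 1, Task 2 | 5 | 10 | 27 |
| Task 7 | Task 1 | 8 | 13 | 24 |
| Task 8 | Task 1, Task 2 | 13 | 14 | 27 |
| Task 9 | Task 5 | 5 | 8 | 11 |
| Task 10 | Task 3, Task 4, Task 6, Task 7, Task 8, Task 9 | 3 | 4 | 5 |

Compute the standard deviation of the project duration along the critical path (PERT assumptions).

2.38 days

te_Task 1 = (10 + 4·11 + 12)/6 = 66/6 = 11; σ²_Task 1 = ((12−10)/6)² = 0.111
te_Task 2 = (1 + 4·2 + 15)/6 = 24/6 = 4; σ²_Task 2 = ((15−1)/6)² = 5.444
te_Task 3 = (3 + 4·5 + 13)/6 = 36/6 = 6; σ²_Task 3 = ((13−3)/6)² = 2.778
te_Task 4 = (3 + 4·4 + 17)/6 = 36/6 = 6; σ²_Task 4 = ((17−3)/6)² = 5.444
te_Task 5 = (3 + 4·4 + 11)/6 = 30/6 = 5; σ²_Task 5 = ((11−3)/6)² = 1.778
te_Task 6 = (5 + 4·10 + 27)/6 = 72/6 = 12; σ²_Task 6 = ((27−5)/6)² = 13.444
te_Task 7 = (8 + 4·13 + 24)/6 = 84/6 = 14; σ²_Task 7 = ((24−8)/6)² = 7.111
te_Task 8 = (13 + 4·14 + 27)/6 = 96/6 = 16; σ²_Task 8 = ((27−13)/6)² = 5.444
te_Task 9 = (5 + 4·8 + 11)/6 = 48/6 = 8; σ²_Task 9 = ((11−5)/6)² = 1.000
te_Task 10 = (3 + 4·4 + 5)/6 = 24/6 = 4; σ²_Task 10 = ((5−3)/6)² = 0.111

Forward pass:
ES_Task 1 = 0; EF_Task 1 = 11
ES_Task 2 = 0; EF_Task 2 = 4
ES_Task 3 = max(EF_Task 1=11, EF_Task 2=4) = 11; EF_Task 3 = 11+6 = 17
ES_Task 4 = 11; EF_Task 4 = 11+6 = 17
ES_Task 5 = max(EF_Task 1=11, EF_Task 2=4) = 11; EF_Task 5 = 11+5 = 16
ES_Task 6 = max(EF_Task 1=11, EF_Task 2=4) = 11; EF_Task 6 = 11+12 = 23
ES_Task 7 = 11; EF_Task 7 = 11+14 = 25
ES_Task 8 = max(EF_Task 1=11, EF_Task 2=4) = 11; EF_Task 8 = 11+16 = 27
ES_Task 9 = 16; EF_Task 9 = 16+8 = 24
ES_Task 10 = max(EF_Task 3=17, EF_Task 4=17, EF_Task 6=23, EF_Task 7=25, EF_Task 8=27, EF_Task 9=24) = 27; EF_Task 10 = 27+4 = 31
Expected project duration μ = 31 days. Critical path: Task 1 → Task 8 → Task 10.

Variance along critical path = 0.111 + 5.444 + 0.111 = 5.667
σ = √5.667 = 2.380 days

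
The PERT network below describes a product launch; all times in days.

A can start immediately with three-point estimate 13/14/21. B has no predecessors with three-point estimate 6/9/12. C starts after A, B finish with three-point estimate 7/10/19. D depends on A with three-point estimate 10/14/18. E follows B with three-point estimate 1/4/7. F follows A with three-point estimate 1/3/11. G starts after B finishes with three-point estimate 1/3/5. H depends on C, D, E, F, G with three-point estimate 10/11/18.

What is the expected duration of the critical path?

te_A = (13 + 4·14 + 21)/6 = 90/6 = 15
te_B = (6 + 4·9 + 12)/6 = 54/6 = 9
te_C = (7 + 4·10 + 19)/6 = 66/6 = 11
te_D = (10 + 4·14 + 18)/6 = 84/6 = 14
te_E = (1 + 4·4 + 7)/6 = 24/6 = 4
te_F = (1 + 4·3 + 11)/6 = 24/6 = 4
te_G = (1 + 4·3 + 5)/6 = 18/6 = 3
te_H = (10 + 4·11 + 18)/6 = 72/6 = 12

Forward pass:
ES_A = 0; EF_A = 15
ES_B = 0; EF_B = 9
ES_C = max(EF_A=15, EF_B=9) = 15; EF_C = 15+11 = 26
ES_D = 15; EF_D = 15+14 = 29
ES_E = 9; EF_E = 9+4 = 13
ES_F = 15; EF_F = 15+4 = 19
ES_G = 9; EF_G = 9+3 = 12
ES_H = max(EF_C=26, EF_D=29, EF_E=13, EF_F=19, EF_G=12) = 29; EF_H = 29+12 = 41
Expected project duration μ = 41 days. Critical path: A → D → H.

41 days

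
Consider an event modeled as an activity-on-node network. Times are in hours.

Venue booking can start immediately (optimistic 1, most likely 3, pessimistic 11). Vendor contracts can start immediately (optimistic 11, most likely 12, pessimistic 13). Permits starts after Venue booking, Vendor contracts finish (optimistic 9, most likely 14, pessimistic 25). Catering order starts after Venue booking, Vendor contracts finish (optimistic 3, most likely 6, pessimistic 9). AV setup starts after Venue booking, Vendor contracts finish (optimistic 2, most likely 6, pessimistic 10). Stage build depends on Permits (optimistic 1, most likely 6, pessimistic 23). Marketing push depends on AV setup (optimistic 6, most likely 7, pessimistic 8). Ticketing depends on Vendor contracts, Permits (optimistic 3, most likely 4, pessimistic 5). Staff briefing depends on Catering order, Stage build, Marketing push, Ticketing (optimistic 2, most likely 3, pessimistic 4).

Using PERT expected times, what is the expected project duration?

38 hours

te_Venue booking = (1 + 4·3 + 11)/6 = 24/6 = 4
te_Vendor contracts = (11 + 4·12 + 13)/6 = 72/6 = 12
te_Permits = (9 + 4·14 + 25)/6 = 90/6 = 15
te_Catering order = (3 + 4·6 + 9)/6 = 36/6 = 6
te_AV setup = (2 + 4·6 + 10)/6 = 36/6 = 6
te_Stage build = (1 + 4·6 + 23)/6 = 48/6 = 8
te_Marketing push = (6 + 4·7 + 8)/6 = 42/6 = 7
te_Ticketing = (3 + 4·4 + 5)/6 = 24/6 = 4
te_Staff briefing = (2 + 4·3 + 4)/6 = 18/6 = 3

Forward pass:
ES_Venue booking = 0; EF_Venue booking = 4
ES_Vendor contracts = 0; EF_Vendor contracts = 12
ES_Permits = max(EF_Venue booking=4, EF_Vendor contracts=12) = 12; EF_Permits = 12+15 = 27
ES_Catering order = max(EF_Venue booking=4, EF_Vendor contracts=12) = 12; EF_Catering order = 12+6 = 18
ES_AV setup = max(EF_Venue booking=4, EF_Vendor contracts=12) = 12; EF_AV setup = 12+6 = 18
ES_Stage build = 27; EF_Stage build = 27+8 = 35
ES_Marketing push = 18; EF_Marketing push = 18+7 = 25
ES_Ticketing = max(EF_Vendor contracts=12, EF_Permits=27) = 27; EF_Ticketing = 27+4 = 31
ES_Staff briefing = max(EF_Catering order=18, EF_Stage build=35, EF_Marketing push=25, EF_Ticketing=31) = 35; EF_Staff briefing = 35+3 = 38
Expected project duration μ = 38 hours. Critical path: Vendor contracts → Permits → Stage build → Staff briefing.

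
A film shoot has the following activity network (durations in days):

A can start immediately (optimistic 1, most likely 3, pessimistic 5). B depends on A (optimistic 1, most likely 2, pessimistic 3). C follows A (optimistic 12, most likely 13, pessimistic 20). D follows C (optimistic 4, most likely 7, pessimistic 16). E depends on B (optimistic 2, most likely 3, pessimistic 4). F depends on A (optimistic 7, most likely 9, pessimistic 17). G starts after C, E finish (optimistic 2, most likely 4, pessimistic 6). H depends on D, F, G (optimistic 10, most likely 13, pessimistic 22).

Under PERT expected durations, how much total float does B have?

13 days

te_A = (1 + 4·3 + 5)/6 = 18/6 = 3
te_B = (1 + 4·2 + 3)/6 = 12/6 = 2
te_C = (12 + 4·13 + 20)/6 = 84/6 = 14
te_D = (4 + 4·7 + 16)/6 = 48/6 = 8
te_E = (2 + 4·3 + 4)/6 = 18/6 = 3
te_F = (7 + 4·9 + 17)/6 = 60/6 = 10
te_G = (2 + 4·4 + 6)/6 = 24/6 = 4
te_H = (10 + 4·13 + 22)/6 = 84/6 = 14

Forward pass:
ES_A = 0; EF_A = 3
ES_B = 3; EF_B = 3+2 = 5
ES_C = 3; EF_C = 3+14 = 17
ES_D = 17; EF_D = 17+8 = 25
ES_E = 5; EF_E = 5+3 = 8
ES_F = 3; EF_F = 3+10 = 13
ES_G = max(EF_C=17, EF_E=8) = 17; EF_G = 17+4 = 21
ES_H = max(EF_D=25, EF_F=13, EF_G=21) = 25; EF_H = 25+14 = 39
Expected project duration μ = 39 days. Critical path: A → C → D → H.

Backward pass:
LF_H = 39; LS_H = 39−14 = 25
LF_G = LS_H = 25; LS_G = 25−4 = 21
LF_F = LS_H = 25; LS_F = 25−10 = 15
LF_E = LS_G = 21; LS_E = 21−3 = 18
LF_D = LS_H = 25; LS_D = 25−8 = 17
LF_C = min(LS_D=17, LS_G=21) = 17; LS_C = 17−14 = 3
LF_B = LS_E = 18; LS_B = 18−2 = 16
LF_A = min(LS_B=16, LS_C=3, LS_F=15) = 3; LS_A = 3−3 = 0
Slack_B = LS_B − ES_B = 16 − 3 = 13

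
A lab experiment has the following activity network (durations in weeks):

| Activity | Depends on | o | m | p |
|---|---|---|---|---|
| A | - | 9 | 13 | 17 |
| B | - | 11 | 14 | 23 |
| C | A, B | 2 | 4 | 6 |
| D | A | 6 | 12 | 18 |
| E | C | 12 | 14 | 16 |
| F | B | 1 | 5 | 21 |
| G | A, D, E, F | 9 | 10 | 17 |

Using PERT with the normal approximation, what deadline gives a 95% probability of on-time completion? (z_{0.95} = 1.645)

te_A = (9 + 4·13 + 17)/6 = 78/6 = 13; σ²_A = ((17−9)/6)² = 1.778
te_B = (11 + 4·14 + 23)/6 = 90/6 = 15; σ²_B = ((23−11)/6)² = 4.000
te_C = (2 + 4·4 + 6)/6 = 24/6 = 4; σ²_C = ((6−2)/6)² = 0.444
te_D = (6 + 4·12 + 18)/6 = 72/6 = 12; σ²_D = ((18−6)/6)² = 4.000
te_E = (12 + 4·14 + 16)/6 = 84/6 = 14; σ²_E = ((16−12)/6)² = 0.444
te_F = (1 + 4·5 + 21)/6 = 42/6 = 7; σ²_F = ((21−1)/6)² = 11.111
te_G = (9 + 4·10 + 17)/6 = 66/6 = 11; σ²_G = ((17−9)/6)² = 1.778

Forward pass:
ES_A = 0; EF_A = 13
ES_B = 0; EF_B = 15
ES_C = max(EF_A=13, EF_B=15) = 15; EF_C = 15+4 = 19
ES_D = 13; EF_D = 13+12 = 25
ES_E = 19; EF_E = 19+14 = 33
ES_F = 15; EF_F = 15+7 = 22
ES_G = max(EF_A=13, EF_D=25, EF_E=33, EF_F=22) = 33; EF_G = 33+11 = 44
Expected project duration μ = 44 weeks. Critical path: B → C → E → G.

Variance along critical path = 4.000 + 0.444 + 0.444 + 1.778 = 6.667; σ = 2.582 weeks.
D = μ + z·σ = 44 + 1.645·2.582 = 48.2 weeks

48.2 weeks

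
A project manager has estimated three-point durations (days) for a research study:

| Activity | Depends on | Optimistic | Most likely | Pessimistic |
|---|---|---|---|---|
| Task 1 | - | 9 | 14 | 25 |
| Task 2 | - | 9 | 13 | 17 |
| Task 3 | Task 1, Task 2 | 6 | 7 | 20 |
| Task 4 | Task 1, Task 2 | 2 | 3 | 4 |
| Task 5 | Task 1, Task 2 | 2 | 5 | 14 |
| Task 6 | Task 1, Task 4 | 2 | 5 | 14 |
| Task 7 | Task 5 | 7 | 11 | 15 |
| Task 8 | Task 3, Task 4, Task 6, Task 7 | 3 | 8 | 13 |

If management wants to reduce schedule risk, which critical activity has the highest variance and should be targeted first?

te_Task 1 = (9 + 4·14 + 25)/6 = 90/6 = 15; σ²_Task 1 = ((25−9)/6)² = 7.111
te_Task 2 = (9 + 4·13 + 17)/6 = 78/6 = 13; σ²_Task 2 = ((17−9)/6)² = 1.778
te_Task 3 = (6 + 4·7 + 20)/6 = 54/6 = 9; σ²_Task 3 = ((20−6)/6)² = 5.444
te_Task 4 = (2 + 4·3 + 4)/6 = 18/6 = 3; σ²_Task 4 = ((4−2)/6)² = 0.111
te_Task 5 = (2 + 4·5 + 14)/6 = 36/6 = 6; σ²_Task 5 = ((14−2)/6)² = 4.000
te_Task 6 = (2 + 4·5 + 14)/6 = 36/6 = 6; σ²_Task 6 = ((14−2)/6)² = 4.000
te_Task 7 = (7 + 4·11 + 15)/6 = 66/6 = 11; σ²_Task 7 = ((15−7)/6)² = 1.778
te_Task 8 = (3 + 4·8 + 13)/6 = 48/6 = 8; σ²_Task 8 = ((13−3)/6)² = 2.778

Forward pass:
ES_Task 1 = 0; EF_Task 1 = 15
ES_Task 2 = 0; EF_Task 2 = 13
ES_Task 3 = max(EF_Task 1=15, EF_Task 2=13) = 15; EF_Task 3 = 15+9 = 24
ES_Task 4 = max(EF_Task 1=15, EF_Task 2=13) = 15; EF_Task 4 = 15+3 = 18
ES_Task 5 = max(EF_Task 1=15, EF_Task 2=13) = 15; EF_Task 5 = 15+6 = 21
ES_Task 6 = max(EF_Task 1=15, EF_Task 4=18) = 18; EF_Task 6 = 18+6 = 24
ES_Task 7 = 21; EF_Task 7 = 21+11 = 32
ES_Task 8 = max(EF_Task 3=24, EF_Task 4=18, EF_Task 6=24, EF_Task 7=32) = 32; EF_Task 8 = 32+8 = 40
Expected project duration μ = 40 days. Critical path: Task 1 → Task 5 → Task 7 → Task 8.

Variances on critical path: σ²_Task 1=7.111, σ²_Task 5=4.000, σ²_Task 7=1.778, σ²_Task 8=2.778.
Largest is σ²_Task 1 = 7.111.

Task 1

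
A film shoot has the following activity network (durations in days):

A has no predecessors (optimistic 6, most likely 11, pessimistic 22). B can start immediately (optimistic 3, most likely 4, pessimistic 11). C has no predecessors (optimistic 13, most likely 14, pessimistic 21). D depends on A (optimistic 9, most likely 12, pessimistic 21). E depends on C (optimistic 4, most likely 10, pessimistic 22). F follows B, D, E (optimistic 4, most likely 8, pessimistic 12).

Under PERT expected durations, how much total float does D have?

1 days

te_A = (6 + 4·11 + 22)/6 = 72/6 = 12
te_B = (3 + 4·4 + 11)/6 = 30/6 = 5
te_C = (13 + 4·14 + 21)/6 = 90/6 = 15
te_D = (9 + 4·12 + 21)/6 = 78/6 = 13
te_E = (4 + 4·10 + 22)/6 = 66/6 = 11
te_F = (4 + 4·8 + 12)/6 = 48/6 = 8

Forward pass:
ES_A = 0; EF_A = 12
ES_B = 0; EF_B = 5
ES_C = 0; EF_C = 15
ES_D = 12; EF_D = 12+13 = 25
ES_E = 15; EF_E = 15+11 = 26
ES_F = max(EF_B=5, EF_D=25, EF_E=26) = 26; EF_F = 26+8 = 34
Expected project duration μ = 34 days. Critical path: C → E → F.

Backward pass:
LF_F = 34; LS_F = 34−8 = 26
LF_E = LS_F = 26; LS_E = 26−11 = 15
LF_D = LS_F = 26; LS_D = 26−13 = 13
LF_C = LS_E = 15; LS_C = 15−15 = 0
LF_B = LS_F = 26; LS_B = 26−5 = 21
LF_A = LS_D = 13; LS_A = 13−12 = 1
Slack_D = LS_D − ES_D = 13 − 12 = 1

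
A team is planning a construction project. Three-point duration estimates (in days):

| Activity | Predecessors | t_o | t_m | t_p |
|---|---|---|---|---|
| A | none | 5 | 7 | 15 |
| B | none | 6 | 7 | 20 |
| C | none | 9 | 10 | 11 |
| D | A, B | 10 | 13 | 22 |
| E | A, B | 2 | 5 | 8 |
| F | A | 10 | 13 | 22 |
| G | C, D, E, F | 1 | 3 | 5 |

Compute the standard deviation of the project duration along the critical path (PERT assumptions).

3.14 days

te_A = (5 + 4·7 + 15)/6 = 48/6 = 8; σ²_A = ((15−5)/6)² = 2.778
te_B = (6 + 4·7 + 20)/6 = 54/6 = 9; σ²_B = ((20−6)/6)² = 5.444
te_C = (9 + 4·10 + 11)/6 = 60/6 = 10; σ²_C = ((11−9)/6)² = 0.111
te_D = (10 + 4·13 + 22)/6 = 84/6 = 14; σ²_D = ((22−10)/6)² = 4.000
te_E = (2 + 4·5 + 8)/6 = 30/6 = 5; σ²_E = ((8−2)/6)² = 1.000
te_F = (10 + 4·13 + 22)/6 = 84/6 = 14; σ²_F = ((22−10)/6)² = 4.000
te_G = (1 + 4·3 + 5)/6 = 18/6 = 3; σ²_G = ((5−1)/6)² = 0.444

Forward pass:
ES_A = 0; EF_A = 8
ES_B = 0; EF_B = 9
ES_C = 0; EF_C = 10
ES_D = max(EF_A=8, EF_B=9) = 9; EF_D = 9+14 = 23
ES_E = max(EF_A=8, EF_B=9) = 9; EF_E = 9+5 = 14
ES_F = 8; EF_F = 8+14 = 22
ES_G = max(EF_C=10, EF_D=23, EF_E=14, EF_F=22) = 23; EF_G = 23+3 = 26
Expected project duration μ = 26 days. Critical path: B → D → G.

Variance along critical path = 5.444 + 4.000 + 0.444 = 9.889
σ = √9.889 = 3.145 days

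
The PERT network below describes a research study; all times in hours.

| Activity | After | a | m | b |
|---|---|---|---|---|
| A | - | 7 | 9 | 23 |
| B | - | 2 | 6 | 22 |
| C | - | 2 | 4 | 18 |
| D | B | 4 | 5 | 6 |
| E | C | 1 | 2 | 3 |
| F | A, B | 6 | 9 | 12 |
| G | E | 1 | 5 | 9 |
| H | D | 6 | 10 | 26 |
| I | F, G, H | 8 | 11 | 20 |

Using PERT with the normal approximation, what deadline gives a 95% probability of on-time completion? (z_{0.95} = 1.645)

45.4 hours

te_A = (7 + 4·9 + 23)/6 = 66/6 = 11; σ²_A = ((23−7)/6)² = 7.111
te_B = (2 + 4·6 + 22)/6 = 48/6 = 8; σ²_B = ((22−2)/6)² = 11.111
te_C = (2 + 4·4 + 18)/6 = 36/6 = 6; σ²_C = ((18−2)/6)² = 7.111
te_D = (4 + 4·5 + 6)/6 = 30/6 = 5; σ²_D = ((6−4)/6)² = 0.111
te_E = (1 + 4·2 + 3)/6 = 12/6 = 2; σ²_E = ((3−1)/6)² = 0.111
te_F = (6 + 4·9 + 12)/6 = 54/6 = 9; σ²_F = ((12−6)/6)² = 1.000
te_G = (1 + 4·5 + 9)/6 = 30/6 = 5; σ²_G = ((9−1)/6)² = 1.778
te_H = (6 + 4·10 + 26)/6 = 72/6 = 12; σ²_H = ((26−6)/6)² = 11.111
te_I = (8 + 4·11 + 20)/6 = 72/6 = 12; σ²_I = ((20−8)/6)² = 4.000

Forward pass:
ES_A = 0; EF_A = 11
ES_B = 0; EF_B = 8
ES_C = 0; EF_C = 6
ES_D = 8; EF_D = 8+5 = 13
ES_E = 6; EF_E = 6+2 = 8
ES_F = max(EF_A=11, EF_B=8) = 11; EF_F = 11+9 = 20
ES_G = 8; EF_G = 8+5 = 13
ES_H = 13; EF_H = 13+12 = 25
ES_I = max(EF_F=20, EF_G=13, EF_H=25) = 25; EF_I = 25+12 = 37
Expected project duration μ = 37 hours. Critical path: B → D → H → I.

Variance along critical path = 11.111 + 0.111 + 11.111 + 4.000 = 26.333; σ = 5.132 hours.
D = μ + z·σ = 37 + 1.645·5.132 = 45.4 hours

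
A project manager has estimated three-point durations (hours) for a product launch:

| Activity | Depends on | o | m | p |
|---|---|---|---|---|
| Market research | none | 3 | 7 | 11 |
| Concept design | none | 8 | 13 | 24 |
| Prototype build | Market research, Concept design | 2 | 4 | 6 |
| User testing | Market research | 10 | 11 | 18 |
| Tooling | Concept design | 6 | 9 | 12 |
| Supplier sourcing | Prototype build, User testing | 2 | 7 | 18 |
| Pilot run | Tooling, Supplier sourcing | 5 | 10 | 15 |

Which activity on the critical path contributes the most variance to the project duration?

te_Market research = (3 + 4·7 + 11)/6 = 42/6 = 7; σ²_Market research = ((11−3)/6)² = 1.778
te_Concept design = (8 + 4·13 + 24)/6 = 84/6 = 14; σ²_Concept design = ((24−8)/6)² = 7.111
te_Prototype build = (2 + 4·4 + 6)/6 = 24/6 = 4; σ²_Prototype build = ((6−2)/6)² = 0.444
te_User testing = (10 + 4·11 + 18)/6 = 72/6 = 12; σ²_User testing = ((18−10)/6)² = 1.778
te_Tooling = (6 + 4·9 + 12)/6 = 54/6 = 9; σ²_Tooling = ((12−6)/6)² = 1.000
te_Supplier sourcing = (2 + 4·7 + 18)/6 = 48/6 = 8; σ²_Supplier sourcing = ((18−2)/6)² = 7.111
te_Pilot run = (5 + 4·10 + 15)/6 = 60/6 = 10; σ²_Pilot run = ((15−5)/6)² = 2.778

Forward pass:
ES_Market research = 0; EF_Market research = 7
ES_Concept design = 0; EF_Concept design = 14
ES_Prototype build = max(EF_Market research=7, EF_Concept design=14) = 14; EF_Prototype build = 14+4 = 18
ES_User testing = 7; EF_User testing = 7+12 = 19
ES_Tooling = 14; EF_Tooling = 14+9 = 23
ES_Supplier sourcing = max(EF_Prototype build=18, EF_User testing=19) = 19; EF_Supplier sourcing = 19+8 = 27
ES_Pilot run = max(EF_Tooling=23, EF_Supplier sourcing=27) = 27; EF_Pilot run = 27+10 = 37
Expected project duration μ = 37 hours. Critical path: Market research → User testing → Supplier sourcing → Pilot run.

Variances on critical path: σ²_Market research=1.778, σ²_User testing=1.778, σ²_Supplier sourcing=7.111, σ²_Pilot run=2.778.
Largest is σ²_Supplier sourcing = 7.111.

Supplier sourcing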